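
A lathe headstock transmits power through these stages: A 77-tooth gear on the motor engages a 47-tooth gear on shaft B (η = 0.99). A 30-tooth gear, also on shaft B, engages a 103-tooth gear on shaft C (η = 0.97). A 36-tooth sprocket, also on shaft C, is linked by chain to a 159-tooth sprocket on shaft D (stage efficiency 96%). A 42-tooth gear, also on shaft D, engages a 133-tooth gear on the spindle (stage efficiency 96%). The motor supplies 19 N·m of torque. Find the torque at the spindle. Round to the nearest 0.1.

492.9 N·m

gear mesh 47/77 = 0.61039 → τ = 19·0.61039·0.99 = 11.481 N·m
gear mesh 103/30 = 3.4333 → τ = 11.481·3.4333·0.97 = 38.237 N·m
chain 159/36 = 4.4167 → τ = 38.237·4.4167·0.96 = 162.12 N·m
gear mesh 133/42 = 3.1667 → τ = 162.12·3.1667·0.96 = 492.86 N·m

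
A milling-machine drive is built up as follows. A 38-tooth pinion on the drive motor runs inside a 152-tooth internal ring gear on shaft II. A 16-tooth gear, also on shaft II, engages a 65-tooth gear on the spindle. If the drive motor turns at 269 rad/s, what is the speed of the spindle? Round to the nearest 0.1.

internal gear 152/38 = 4 → 269/4 = 67.25 rad/s
gear mesh 65/16 = 4.0625 → 67.25/4.0625 = 16.554 rad/s

16.6 rad/s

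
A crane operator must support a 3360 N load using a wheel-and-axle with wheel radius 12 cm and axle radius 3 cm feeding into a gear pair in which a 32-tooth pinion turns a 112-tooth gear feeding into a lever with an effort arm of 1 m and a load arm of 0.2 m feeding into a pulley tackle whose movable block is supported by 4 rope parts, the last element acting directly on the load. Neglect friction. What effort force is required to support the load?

Wheel-and-axle MA = R/r = 12/3 = 4.
Gear pair MA = 112/32 = 3.5.
Lever MA = effort arm / load arm = 1/0.2 = 5.
Block-and-tackle MA = number of supporting rope parts = 4.
Combined ideal MA = 4 × 3.5 × 5 × 4 = 280.
Effort = load / MA = 3360 / 280 = 12 N.

12 N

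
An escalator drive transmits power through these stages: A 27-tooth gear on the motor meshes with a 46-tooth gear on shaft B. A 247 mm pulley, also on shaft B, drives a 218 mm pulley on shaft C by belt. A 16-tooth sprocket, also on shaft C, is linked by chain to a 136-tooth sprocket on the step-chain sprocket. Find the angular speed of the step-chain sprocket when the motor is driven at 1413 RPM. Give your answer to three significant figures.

111 RPM

Gear mesh: ratio = 46/27 = 1.7037, so shaft B turns at 1413 / 1.7037 = 829.37 RPM.
Belt: ratio = 218/247 = 0.88259, so shaft C turns at 829.37 / 0.88259 = 939.7 RPM.
Chain: ratio = 136/16 = 8.5, so the step-chain sprocket turns at 939.7 / 8.5 = 110.55 RPM.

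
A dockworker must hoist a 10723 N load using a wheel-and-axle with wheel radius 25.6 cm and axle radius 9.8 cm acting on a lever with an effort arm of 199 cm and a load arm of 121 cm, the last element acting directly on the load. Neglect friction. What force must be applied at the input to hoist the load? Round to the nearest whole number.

Wheel-and-axle MA = R/r = 25.6/9.8 = 2.6122.
Lever MA = effort arm / load arm = 199/121 = 1.6446.
Combined ideal MA = 2.6122 × 1.6446 = 4.2962.
Effort = load / MA = 10723 / 4.2962 = 2495.9 N.

2496 N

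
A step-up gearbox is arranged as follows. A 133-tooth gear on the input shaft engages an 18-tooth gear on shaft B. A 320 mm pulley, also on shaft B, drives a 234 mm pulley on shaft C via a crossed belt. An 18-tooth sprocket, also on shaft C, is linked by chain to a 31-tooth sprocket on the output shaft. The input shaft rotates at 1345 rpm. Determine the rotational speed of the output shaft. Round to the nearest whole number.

7891 rpm

gear mesh 18/133 = 0.13534 → 1345/0.13534 = 9938.1 rpm
belt 234/320 = 0.73125 → 9938.1/0.73125 = 13591 rpm
chain 31/18 = 1.7222 → 13591/1.7222 = 7891.3 rpm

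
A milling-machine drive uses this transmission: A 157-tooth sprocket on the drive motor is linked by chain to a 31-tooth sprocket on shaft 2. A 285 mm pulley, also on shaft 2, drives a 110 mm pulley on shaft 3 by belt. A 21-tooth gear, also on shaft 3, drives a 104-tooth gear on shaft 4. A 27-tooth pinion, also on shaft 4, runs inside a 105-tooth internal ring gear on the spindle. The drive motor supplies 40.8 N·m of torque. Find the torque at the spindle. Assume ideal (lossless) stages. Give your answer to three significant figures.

chain 31/157 = 0.19745 → τ = 40.8·0.19745 = 8.0561 N·m
belt 110/285 = 0.38596 → τ = 8.0561·0.38596 = 3.1094 N·m
gear mesh 104/21 = 4.9524 → τ = 3.1094·4.9524 = 15.399 N·m
internal gear 105/27 = 3.8889 → τ = 15.399·3.8889 = 59.884 N·m

59.9 N·m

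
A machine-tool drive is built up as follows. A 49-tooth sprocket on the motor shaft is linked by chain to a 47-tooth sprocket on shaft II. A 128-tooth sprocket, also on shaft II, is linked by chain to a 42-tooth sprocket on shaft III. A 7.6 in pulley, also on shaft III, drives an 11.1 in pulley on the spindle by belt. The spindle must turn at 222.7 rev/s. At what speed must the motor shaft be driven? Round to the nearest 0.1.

Overall ratio R = 0.95918 × 0.32812 × 1.4605 = 0.45967.
Required input speed = output speed × R = 222.7 × 0.45967 = 102.37 rev/s.

102.4 rev/s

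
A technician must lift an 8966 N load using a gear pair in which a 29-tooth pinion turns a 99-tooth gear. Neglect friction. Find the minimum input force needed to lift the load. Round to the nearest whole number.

2626 N

Gear pair MA = 99/29 = 3.4138.
Effort = load / MA = 8966 / 3.4138 = 2626.4 N.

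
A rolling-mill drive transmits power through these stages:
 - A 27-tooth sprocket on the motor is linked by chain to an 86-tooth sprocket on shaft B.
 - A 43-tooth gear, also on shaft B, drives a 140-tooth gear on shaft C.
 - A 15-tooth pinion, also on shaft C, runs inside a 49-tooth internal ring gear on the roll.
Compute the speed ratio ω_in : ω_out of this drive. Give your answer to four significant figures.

Each stage contributes driven/driver: chain 86/27 = 3.1852, gear mesh 140/43 = 3.2558, internal gear 49/15 = 3.2667.
Overall: 3.1852 × 3.2558 × 3.2667 = 33.877.

33.88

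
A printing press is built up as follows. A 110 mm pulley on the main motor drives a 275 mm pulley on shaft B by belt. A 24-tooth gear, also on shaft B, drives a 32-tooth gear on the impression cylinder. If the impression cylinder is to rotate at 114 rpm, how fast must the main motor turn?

Overall ratio R = 2.5 × 1.3333 = 3.3333.
Required input speed = output speed × R = 114 × 3.3333 = 380 rpm.

380 rpm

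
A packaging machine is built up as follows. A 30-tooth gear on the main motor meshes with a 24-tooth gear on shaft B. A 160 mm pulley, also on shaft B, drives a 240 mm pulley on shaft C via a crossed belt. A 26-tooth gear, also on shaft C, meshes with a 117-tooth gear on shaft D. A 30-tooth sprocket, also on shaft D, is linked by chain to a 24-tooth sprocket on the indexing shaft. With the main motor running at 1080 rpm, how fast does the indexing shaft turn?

250 rpm

Gear mesh: ratio = 24/30 = 0.8, so shaft B turns at 1080 / 0.8 = 1350 rpm.
Belt: ratio = 240/160 = 1.5, so shaft C turns at 1350 / 1.5 = 900 rpm.
Gear mesh: ratio = 117/26 = 4.5, so shaft D turns at 900 / 4.5 = 200 rpm.
Chain: ratio = 24/30 = 0.8, so the indexing shaft turns at 200 / 0.8 = 250 rpm.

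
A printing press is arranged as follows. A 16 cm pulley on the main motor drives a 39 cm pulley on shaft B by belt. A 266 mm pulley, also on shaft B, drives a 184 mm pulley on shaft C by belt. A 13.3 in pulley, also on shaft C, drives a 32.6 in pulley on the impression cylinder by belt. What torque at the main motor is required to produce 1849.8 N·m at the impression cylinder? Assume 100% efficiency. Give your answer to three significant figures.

448 N·m

Overall ratio R = 2.4375 × 0.69173 × 2.4511 = 4.1328.
Input torque = output torque / R = 1849.8 / 4.1328 = 447.59 N·m.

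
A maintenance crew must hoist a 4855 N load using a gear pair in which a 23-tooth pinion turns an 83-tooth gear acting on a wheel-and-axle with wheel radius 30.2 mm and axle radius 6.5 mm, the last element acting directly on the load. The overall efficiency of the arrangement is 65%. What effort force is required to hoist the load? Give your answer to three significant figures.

Gear pair MA = 83/23 = 3.6087.
Wheel-and-axle MA = R/r = 30.2/6.5 = 4.6462.
Combined ideal MA = 3.6087 × 4.6462 = 16.767.
Actual MA = 16.767 × 0.65 = 10.898.
Effort = load / actual MA = 4855 / 10.898 = 445.48 N.

445 N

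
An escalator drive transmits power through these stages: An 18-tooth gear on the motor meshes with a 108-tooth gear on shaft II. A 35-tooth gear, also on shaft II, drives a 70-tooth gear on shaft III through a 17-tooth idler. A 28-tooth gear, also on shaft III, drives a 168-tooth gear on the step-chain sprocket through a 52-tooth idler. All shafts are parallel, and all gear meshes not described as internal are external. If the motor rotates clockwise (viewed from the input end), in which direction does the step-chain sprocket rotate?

counterclockwise

the motor → shaft II: external mesh, 1 reversal → CCW.
shaft II → shaft III: driver → idler → driven is 2 external meshes, 2 reversals → CCW.
shaft III → the step-chain sprocket: driver → idler → driven is 2 external meshes, 2 reversals → CCW.
5 reversals in total — an odd number — so the step-chain sprocket turns opposite to the motor.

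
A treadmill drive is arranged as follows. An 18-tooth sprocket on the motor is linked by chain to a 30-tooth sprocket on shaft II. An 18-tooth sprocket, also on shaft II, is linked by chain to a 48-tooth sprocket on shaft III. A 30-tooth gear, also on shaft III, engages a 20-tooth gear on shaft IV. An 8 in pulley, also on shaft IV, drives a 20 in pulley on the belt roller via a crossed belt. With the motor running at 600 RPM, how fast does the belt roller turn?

81 RPM

chain 30/18 = 1.6667 → 600/1.6667 = 360 RPM
chain 48/18 = 2.6667 → 360/2.6667 = 135 RPM
gear mesh 20/30 = 0.66667 → 135/0.66667 = 202.5 RPM
belt 20/8 = 2.5 → 202.5/2.5 = 81 RPM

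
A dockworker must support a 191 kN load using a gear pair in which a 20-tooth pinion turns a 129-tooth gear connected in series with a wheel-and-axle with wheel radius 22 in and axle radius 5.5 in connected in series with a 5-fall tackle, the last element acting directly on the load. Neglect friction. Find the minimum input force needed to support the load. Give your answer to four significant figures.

Gear pair MA = 129/20 = 6.45.
Wheel-and-axle MA = R/r = 22/5.5 = 4.
Block-and-tackle MA = number of supporting rope parts = 5.
Combined ideal MA = 6.45 × 4 × 5 = 129.
Effort = load / MA = 191 / 129 = 1.4806 kN.

1.481 kN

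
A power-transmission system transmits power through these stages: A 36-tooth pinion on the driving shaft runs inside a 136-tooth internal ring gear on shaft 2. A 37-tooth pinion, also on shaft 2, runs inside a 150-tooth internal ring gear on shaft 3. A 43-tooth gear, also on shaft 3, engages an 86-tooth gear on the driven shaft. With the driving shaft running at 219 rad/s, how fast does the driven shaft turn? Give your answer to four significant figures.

7.150 rad/s

the driving shaft → shaft 2 (internal gear, 136/36): 219 ÷ 3.7778 = 57.971 rad/s
shaft 2 → shaft 3 (internal gear, 150/37): 57.971 ÷ 4.0541 = 14.299 rad/s
shaft 3 → the driven shaft (gear mesh, 86/43): 14.299 ÷ 2 = 7.1497 rad/s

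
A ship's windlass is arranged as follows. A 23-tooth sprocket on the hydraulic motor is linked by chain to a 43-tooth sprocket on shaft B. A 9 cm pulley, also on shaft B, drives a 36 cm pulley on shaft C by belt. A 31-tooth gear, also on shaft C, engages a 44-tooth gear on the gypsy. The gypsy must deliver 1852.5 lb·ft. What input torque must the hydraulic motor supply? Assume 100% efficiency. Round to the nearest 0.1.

174.5 lb·ft

Overall ratio R = 1.8696 × 4 × 1.4194 = 10.614.
Input torque = output torque / R = 1852.5 / 10.614 = 174.53 lb·ft.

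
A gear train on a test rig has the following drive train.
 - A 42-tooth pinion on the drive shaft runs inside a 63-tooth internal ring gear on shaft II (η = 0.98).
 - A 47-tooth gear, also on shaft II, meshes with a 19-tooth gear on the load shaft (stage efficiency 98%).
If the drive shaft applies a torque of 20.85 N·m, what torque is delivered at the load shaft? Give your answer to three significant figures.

internal gear 63/42 = 1.5 → τ = 20.85·1.5·0.98 = 30.65 N·m
gear mesh 19/47 = 0.40426 → τ = 30.65·0.40426·0.98 = 12.142 N·m

12.1 N·m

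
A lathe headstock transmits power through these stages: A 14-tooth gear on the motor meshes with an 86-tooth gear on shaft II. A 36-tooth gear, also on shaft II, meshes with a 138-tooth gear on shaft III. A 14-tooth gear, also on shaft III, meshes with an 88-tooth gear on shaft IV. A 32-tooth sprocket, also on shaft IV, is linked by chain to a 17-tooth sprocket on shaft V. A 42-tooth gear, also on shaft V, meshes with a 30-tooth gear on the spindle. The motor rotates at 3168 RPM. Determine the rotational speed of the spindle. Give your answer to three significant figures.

Gear mesh: ratio = 86/14 = 6.1429, so shaft II turns at 3168 / 6.1429 = 515.72 RPM.
Gear mesh: ratio = 138/36 = 3.8333, so shaft III turns at 515.72 / 3.8333 = 134.54 RPM.
Gear mesh: ratio = 88/14 = 6.2857, so shaft IV turns at 134.54 / 6.2857 = 21.403 RPM.
Chain: ratio = 17/32 = 0.53125, so shaft V turns at 21.403 / 0.53125 = 40.289 RPM.
Gear mesh: ratio = 30/42 = 0.71429, so the spindle turns at 40.289 / 0.71429 = 56.404 RPM.

56.4 RPM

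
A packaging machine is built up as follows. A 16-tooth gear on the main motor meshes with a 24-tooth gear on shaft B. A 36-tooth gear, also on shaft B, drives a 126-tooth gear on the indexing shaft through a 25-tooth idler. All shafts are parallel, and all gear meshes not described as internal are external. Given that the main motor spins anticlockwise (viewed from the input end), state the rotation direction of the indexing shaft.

clockwise

the main motor → shaft B: external mesh, 1 reversal → CW.
shaft B → the indexing shaft: driver → idler → driven is 2 external meshes, 2 reversals → CW.
3 reversals in total — an odd number — so the indexing shaft turns opposite to the main motor.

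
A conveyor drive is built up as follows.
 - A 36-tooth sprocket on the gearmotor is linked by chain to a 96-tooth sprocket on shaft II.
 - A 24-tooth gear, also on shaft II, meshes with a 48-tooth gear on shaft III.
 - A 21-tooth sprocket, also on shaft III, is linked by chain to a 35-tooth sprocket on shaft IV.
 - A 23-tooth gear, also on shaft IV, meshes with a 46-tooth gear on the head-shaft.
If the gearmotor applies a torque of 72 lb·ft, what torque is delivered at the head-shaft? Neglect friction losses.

1280 lb·ft

After the chain (96/36): 72 × 2.6667 = 192 lb·ft
After the gear mesh (48/24): 192 × 2 = 384 lb·ft
After the chain (35/21): 384 × 1.6667 = 640 lb·ft
After the gear mesh (46/23): 640 × 2 = 1280 lb·ft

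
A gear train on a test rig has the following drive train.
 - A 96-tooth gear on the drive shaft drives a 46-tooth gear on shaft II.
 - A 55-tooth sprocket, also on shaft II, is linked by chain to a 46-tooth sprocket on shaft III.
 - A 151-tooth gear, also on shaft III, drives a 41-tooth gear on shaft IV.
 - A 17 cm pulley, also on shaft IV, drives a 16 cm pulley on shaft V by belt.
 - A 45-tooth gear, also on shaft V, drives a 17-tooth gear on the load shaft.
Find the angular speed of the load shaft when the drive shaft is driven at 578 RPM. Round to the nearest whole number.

14939 RPM

Gear mesh: ratio = 46/96 = 0.47917, so shaft II turns at 578 / 0.47917 = 1206.3 RPM.
Chain: ratio = 46/55 = 0.83636, so shaft III turns at 1206.3 / 0.83636 = 1442.3 RPM.
Gear mesh: ratio = 41/151 = 0.27152, so shaft IV turns at 1442.3 / 0.27152 = 5311.8 RPM.
Belt: ratio = 16/17 = 0.94118, so shaft V turns at 5311.8 / 0.94118 = 5643.8 RPM.
Gear mesh: ratio = 17/45 = 0.37778, so the load shaft turns at 5643.8 / 0.37778 = 14939 RPM.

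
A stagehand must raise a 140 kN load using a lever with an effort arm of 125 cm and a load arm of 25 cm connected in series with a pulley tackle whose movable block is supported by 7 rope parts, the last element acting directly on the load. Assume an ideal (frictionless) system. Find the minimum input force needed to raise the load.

Lever MA = effort arm / load arm = 125/25 = 5.
Block-and-tackle MA = number of supporting rope parts = 7.
Combined ideal MA = 5 × 7 = 35.
Effort = load / MA = 140 / 35 = 4 kN.

4 kN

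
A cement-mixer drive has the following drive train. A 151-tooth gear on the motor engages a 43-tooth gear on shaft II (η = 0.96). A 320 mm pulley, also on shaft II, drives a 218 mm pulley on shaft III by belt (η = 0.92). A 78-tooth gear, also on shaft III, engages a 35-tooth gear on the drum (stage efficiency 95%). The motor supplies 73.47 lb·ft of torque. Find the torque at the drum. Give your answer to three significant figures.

After the gear mesh (43/151): 73.47 × 0.28477 × 0.96 = 20.085 lb·ft
After the belt (218/320): 20.085 × 0.68125 × 0.92 = 12.588 lb·ft
After the gear mesh (35/78): 12.588 × 0.44872 × 0.95 = 5.3662 lb·ft

5.37 lb·ft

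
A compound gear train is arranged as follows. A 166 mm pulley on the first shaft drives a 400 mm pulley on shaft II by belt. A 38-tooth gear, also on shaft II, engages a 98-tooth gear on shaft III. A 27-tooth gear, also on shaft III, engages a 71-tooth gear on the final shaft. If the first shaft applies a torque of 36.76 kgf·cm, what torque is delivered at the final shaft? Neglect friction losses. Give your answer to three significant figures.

601 kgf·cm

belt 400/166 = 2.4096 → τ = 36.76·2.4096 = 88.578 kgf·cm
gear mesh 98/38 = 2.5789 → τ = 88.578·2.5789 = 228.44 kgf·cm
gear mesh 71/27 = 2.6296 → τ = 228.44·2.6296 = 600.71 kgf·cm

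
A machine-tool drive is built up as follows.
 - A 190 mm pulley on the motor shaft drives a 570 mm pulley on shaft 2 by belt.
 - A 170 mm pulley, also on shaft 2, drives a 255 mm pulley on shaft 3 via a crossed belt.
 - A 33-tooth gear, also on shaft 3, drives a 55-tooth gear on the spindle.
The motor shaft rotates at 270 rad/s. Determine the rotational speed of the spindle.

belt 570/190 = 3 → 270/3 = 90 rad/s
belt 255/170 = 1.5 → 90/1.5 = 60 rad/s
gear mesh 55/33 = 1.6667 → 60/1.6667 = 36 rad/s

36 rad/s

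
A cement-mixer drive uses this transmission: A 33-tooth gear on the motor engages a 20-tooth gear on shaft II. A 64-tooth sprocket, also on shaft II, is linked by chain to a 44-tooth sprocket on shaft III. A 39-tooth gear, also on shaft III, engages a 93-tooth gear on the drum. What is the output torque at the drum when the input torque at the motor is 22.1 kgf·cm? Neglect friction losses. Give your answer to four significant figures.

21.96 kgf·cm

After the gear mesh (20/33): 22.1 × 0.60606 = 13.394 kgf·cm
After the chain (44/64): 13.394 × 0.6875 = 9.2083 kgf·cm
After the gear mesh (93/39): 9.2083 × 2.3846 = 21.958 kgf·cm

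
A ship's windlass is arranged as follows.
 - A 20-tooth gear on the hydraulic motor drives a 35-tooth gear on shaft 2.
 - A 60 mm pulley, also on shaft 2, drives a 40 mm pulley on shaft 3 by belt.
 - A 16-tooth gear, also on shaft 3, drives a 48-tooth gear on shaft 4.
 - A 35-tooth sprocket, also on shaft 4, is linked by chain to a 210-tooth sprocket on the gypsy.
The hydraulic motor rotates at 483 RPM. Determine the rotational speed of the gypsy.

23 RPM

Gear mesh: ratio = 35/20 = 1.75, so shaft 2 turns at 483 / 1.75 = 276 RPM.
Belt: ratio = 40/60 = 0.66667, so shaft 3 turns at 276 / 0.66667 = 414 RPM.
Gear mesh: ratio = 48/16 = 3, so shaft 4 turns at 414 / 3 = 138 RPM.
Chain: ratio = 210/35 = 6, so the gypsy turns at 138 / 6 = 23 RPM.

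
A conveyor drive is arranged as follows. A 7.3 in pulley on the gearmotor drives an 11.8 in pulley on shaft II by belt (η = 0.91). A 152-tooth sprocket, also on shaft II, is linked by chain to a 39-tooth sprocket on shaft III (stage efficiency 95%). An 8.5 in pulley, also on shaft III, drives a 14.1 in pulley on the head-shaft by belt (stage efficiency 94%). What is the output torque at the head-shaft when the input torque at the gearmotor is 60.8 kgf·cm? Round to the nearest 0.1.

34.0 kgf·cm

Belt: ratio = 11.8/7.3 = 1.6164; torque at shaft II = 60.8 × 1.6164 × 0.91 = 89.434 kgf·cm.
Chain: ratio = 39/152 = 0.25658; torque at shaft III = 89.434 × 0.25658 × 0.95 = 21.8 kgf·cm.
Belt: ratio = 14.1/8.5 = 1.6588; torque at the head-shaft = 21.8 × 1.6588 × 0.94 = 33.992 kgf·cm.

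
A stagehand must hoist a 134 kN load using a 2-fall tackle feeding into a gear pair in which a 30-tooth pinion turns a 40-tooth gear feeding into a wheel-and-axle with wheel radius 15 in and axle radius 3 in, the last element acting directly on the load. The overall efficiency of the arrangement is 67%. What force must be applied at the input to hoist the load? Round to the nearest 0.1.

15.0 kN

Block-and-tackle MA = number of supporting rope parts = 2.
Gear pair MA = 40/30 = 1.3333.
Wheel-and-axle MA = R/r = 15/3 = 5.
Combined ideal MA = 2 × 1.3333 × 5 = 13.333.
Actual MA = 13.333 × 0.67 = 8.9333.
Effort = load / actual MA = 134 / 8.9333 = 15 kN.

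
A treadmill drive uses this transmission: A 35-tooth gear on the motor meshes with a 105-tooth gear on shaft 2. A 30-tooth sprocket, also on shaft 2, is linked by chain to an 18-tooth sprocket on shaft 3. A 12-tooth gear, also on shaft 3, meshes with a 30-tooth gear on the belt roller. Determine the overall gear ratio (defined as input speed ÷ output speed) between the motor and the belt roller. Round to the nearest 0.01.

4.50

Each stage contributes driven/driver: gear mesh 105/35 = 3, chain 18/30 = 0.6, gear mesh 30/12 = 2.5.
Overall: 3 × 0.6 × 2.5 = 4.5.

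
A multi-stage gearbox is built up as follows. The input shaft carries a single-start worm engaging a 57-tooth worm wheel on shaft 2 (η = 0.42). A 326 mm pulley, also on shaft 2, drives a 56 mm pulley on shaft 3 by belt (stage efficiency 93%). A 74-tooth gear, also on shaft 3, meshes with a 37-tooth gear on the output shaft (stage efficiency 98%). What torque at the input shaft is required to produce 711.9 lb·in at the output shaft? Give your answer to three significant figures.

380 lb·in

Overall ratio R = 57 × 0.17178 × 0.5 = 4.8957; overall efficiency η = 0.42 × 0.93 × 0.98 = 0.3828.
Input torque = output torque / (R × η) = 711.9 / (4.8957 × 0.3828) = 379.88 lb·in.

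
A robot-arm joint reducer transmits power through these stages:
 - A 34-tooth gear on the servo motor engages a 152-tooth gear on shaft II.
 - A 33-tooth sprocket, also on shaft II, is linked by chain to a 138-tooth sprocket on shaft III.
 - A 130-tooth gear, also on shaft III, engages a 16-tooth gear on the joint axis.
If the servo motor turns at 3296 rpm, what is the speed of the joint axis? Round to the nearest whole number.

the servo motor → shaft II (gear mesh, 152/34): 3296 ÷ 4.4706 = 737.26 rpm
shaft II → shaft III (chain, 138/33): 737.26 ÷ 4.1818 = 176.3 rpm
shaft III → the joint axis (gear mesh, 16/130): 176.3 ÷ 0.12308 = 1432.5 rpm

1432 rpm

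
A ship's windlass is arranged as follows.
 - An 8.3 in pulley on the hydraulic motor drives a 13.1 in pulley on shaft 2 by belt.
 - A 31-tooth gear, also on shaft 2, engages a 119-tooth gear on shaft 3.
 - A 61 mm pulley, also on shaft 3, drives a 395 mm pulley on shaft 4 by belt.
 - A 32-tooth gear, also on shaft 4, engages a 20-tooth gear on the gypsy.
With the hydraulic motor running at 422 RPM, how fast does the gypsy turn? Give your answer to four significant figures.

17.21 RPM

Belt: ratio = 13.1/8.3 = 1.5783, so shaft 2 turns at 422 / 1.5783 = 267.37 RPM.
Gear mesh: ratio = 119/31 = 3.8387, so shaft 3 turns at 267.37 / 3.8387 = 69.652 RPM.
Belt: ratio = 395/61 = 6.4754, so shaft 4 turns at 69.652 / 6.4754 = 10.756 RPM.
Gear mesh: ratio = 20/32 = 0.625, so the gypsy turns at 10.756 / 0.625 = 17.21 RPM.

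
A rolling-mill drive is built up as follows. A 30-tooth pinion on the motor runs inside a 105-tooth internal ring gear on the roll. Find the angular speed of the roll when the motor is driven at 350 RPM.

Internal gear: ratio = 105/30 = 3.5, so the roll turns at 350 / 3.5 = 100 RPM.

100 RPM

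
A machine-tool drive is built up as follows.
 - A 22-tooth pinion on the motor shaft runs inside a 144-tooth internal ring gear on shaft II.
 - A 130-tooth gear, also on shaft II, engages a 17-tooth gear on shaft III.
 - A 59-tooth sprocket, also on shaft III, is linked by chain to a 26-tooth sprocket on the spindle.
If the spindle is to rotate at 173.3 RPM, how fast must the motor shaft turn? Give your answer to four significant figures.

Overall ratio R = 6.5455 × 0.13077 × 0.44068 = 0.3772.
Required input speed = output speed × R = 173.3 × 0.3772 = 65.368 RPM.

65.37 RPM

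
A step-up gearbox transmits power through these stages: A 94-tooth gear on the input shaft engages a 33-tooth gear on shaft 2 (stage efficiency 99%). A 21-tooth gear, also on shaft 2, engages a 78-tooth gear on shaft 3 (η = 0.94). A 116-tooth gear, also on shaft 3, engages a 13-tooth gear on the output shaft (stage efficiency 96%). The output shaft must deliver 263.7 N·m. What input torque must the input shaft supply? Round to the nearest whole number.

2020 N·m

Overall ratio R = 0.35106 × 3.7143 × 0.11207 = 0.14613; overall efficiency η = 0.99 × 0.94 × 0.96 = 0.8934.
Input torque = output torque / (R × η) = 263.7 / (0.14613 × 0.8934) = 2019.9 N·m.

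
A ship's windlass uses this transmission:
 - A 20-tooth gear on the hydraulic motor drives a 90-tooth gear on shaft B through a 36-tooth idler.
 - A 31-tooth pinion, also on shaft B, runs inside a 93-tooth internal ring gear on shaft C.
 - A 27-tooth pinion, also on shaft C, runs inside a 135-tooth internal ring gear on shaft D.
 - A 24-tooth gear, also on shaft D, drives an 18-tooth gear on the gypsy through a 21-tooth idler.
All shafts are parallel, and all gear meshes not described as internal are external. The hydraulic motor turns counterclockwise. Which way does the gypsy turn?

the hydraulic motor → shaft B: driver → idler → driven is 2 external meshes, 2 reversals → CCW.
shaft B → shaft C: internal mesh, same direction → CCW.
shaft C → shaft D: internal mesh, same direction → CCW.
shaft D → the gypsy: driver → idler → driven is 2 external meshes, 2 reversals → CCW.
4 reversals in total — an even number — so the gypsy turns the same way as the hydraulic motor.

counterclockwise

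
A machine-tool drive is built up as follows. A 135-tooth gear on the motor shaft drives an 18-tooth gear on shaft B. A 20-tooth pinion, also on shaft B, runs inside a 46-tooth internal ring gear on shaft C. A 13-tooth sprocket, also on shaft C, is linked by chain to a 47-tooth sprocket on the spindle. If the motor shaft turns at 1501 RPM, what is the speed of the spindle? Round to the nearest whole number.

gear mesh 18/135 = 0.13333 → 1501/0.13333 = 11258 RPM
internal gear 46/20 = 2.3 → 11258/2.3 = 4894.6 RPM
chain 47/13 = 3.6154 → 4894.6/3.6154 = 1353.8 RPM

1354 RPM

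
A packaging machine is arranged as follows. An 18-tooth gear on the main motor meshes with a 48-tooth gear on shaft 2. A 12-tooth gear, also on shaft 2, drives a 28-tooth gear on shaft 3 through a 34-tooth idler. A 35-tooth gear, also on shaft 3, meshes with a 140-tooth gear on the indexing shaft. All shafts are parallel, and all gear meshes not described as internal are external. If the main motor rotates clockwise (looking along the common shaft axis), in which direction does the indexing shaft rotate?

the main motor → shaft 2: external mesh, 1 reversal → CCW.
shaft 2 → shaft 3: driver → idler → driven is 2 external meshes, 2 reversals → CCW.
shaft 3 → the indexing shaft: external mesh, 1 reversal → CW.
4 reversals in total — an even number — so the indexing shaft turns the same way as the main motor.

clockwise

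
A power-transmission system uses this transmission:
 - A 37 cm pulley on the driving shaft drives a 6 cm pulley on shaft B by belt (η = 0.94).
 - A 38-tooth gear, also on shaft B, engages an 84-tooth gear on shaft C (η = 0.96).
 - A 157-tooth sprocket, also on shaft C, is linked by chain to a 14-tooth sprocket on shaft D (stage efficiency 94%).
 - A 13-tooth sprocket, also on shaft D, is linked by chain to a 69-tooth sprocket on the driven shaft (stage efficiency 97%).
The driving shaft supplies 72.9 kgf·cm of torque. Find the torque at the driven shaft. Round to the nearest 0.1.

10.2 kgf·cm

Belt: ratio = 6/37 = 0.16216; torque at shaft B = 72.9 × 0.16216 × 0.94 = 11.112 kgf·cm.
Gear mesh: ratio = 84/38 = 2.2105; torque at shaft C = 11.112 × 2.2105 × 0.96 = 23.582 kgf·cm.
Chain: ratio = 14/157 = 0.089172; torque at shaft D = 23.582 × 0.089172 × 0.94 = 1.9766 kgf·cm.
Chain: ratio = 69/13 = 5.3077; torque at the driven shaft = 1.9766 × 5.3077 × 0.97 = 10.177 kgf·cm.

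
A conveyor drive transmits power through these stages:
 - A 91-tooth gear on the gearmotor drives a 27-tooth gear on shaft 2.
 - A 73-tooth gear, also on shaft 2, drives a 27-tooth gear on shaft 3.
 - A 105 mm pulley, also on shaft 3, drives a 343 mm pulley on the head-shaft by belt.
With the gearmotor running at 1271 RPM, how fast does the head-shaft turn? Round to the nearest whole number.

3545 RPM

Gear mesh: ratio = 27/91 = 0.2967, so shaft 2 turns at 1271 / 0.2967 = 4283.7 RPM.
Gear mesh: ratio = 27/73 = 0.36986, so shaft 3 turns at 4283.7 / 0.36986 = 11582 RPM.
Belt: ratio = 343/105 = 3.2667, so the head-shaft turns at 11582 / 3.2667 = 3545.5 RPM.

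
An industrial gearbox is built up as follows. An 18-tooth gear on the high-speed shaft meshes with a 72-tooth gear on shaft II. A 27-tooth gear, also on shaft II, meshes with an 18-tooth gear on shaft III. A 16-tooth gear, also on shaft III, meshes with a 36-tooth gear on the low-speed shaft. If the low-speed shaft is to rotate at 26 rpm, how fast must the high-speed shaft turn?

Overall ratio R = 4 × 0.66667 × 2.25 = 6.
Required input speed = output speed × R = 26 × 6 = 156 rpm.

156 rpm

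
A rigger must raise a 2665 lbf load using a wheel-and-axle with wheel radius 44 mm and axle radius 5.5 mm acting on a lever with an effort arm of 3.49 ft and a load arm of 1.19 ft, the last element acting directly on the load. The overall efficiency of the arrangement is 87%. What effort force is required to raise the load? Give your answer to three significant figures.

131 lbf

Wheel-and-axle MA = R/r = 44/5.5 = 8.
Lever MA = effort arm / load arm = 3.49/1.19 = 2.9328.
Combined ideal MA = 8 × 2.9328 = 23.462.
Actual MA = 23.462 × 0.87 = 20.412.
Effort = load / actual MA = 2665 / 20.412 = 130.56 lbf.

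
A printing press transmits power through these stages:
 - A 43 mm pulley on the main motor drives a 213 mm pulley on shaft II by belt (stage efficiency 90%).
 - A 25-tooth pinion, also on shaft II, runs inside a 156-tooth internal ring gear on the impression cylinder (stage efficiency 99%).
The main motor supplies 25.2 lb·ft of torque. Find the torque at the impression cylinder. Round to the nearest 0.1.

694.0 lb·ft

After the belt (213/43): 25.2 × 4.9535 × 0.90 = 112.35 lb·ft
After the internal gear (156/25): 112.35 × 6.24 × 0.99 = 694.02 lb·ft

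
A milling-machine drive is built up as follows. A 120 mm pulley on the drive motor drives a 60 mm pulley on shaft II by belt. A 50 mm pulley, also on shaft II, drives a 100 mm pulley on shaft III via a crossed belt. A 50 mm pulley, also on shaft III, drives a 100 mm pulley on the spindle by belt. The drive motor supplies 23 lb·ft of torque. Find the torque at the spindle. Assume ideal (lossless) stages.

46 lb·ft

After the belt (60/120): 23 × 0.5 = 11.5 lb·ft
After the belt (100/50): 11.5 × 2 = 23 lb·ft
After the belt (100/50): 23 × 2 = 46 lb·ft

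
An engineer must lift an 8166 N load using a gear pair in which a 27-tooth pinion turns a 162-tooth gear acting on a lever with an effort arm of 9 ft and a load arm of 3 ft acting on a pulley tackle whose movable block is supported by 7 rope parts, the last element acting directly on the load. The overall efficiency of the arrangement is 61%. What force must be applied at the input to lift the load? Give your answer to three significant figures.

Gear pair MA = 162/27 = 6.
Lever MA = effort arm / load arm = 9/3 = 3.
Block-and-tackle MA = number of supporting rope parts = 7.
Combined ideal MA = 6 × 3 × 7 = 126.
Actual MA = 126 × 0.61 = 76.86.
Effort = load / actual MA = 8166 / 76.86 = 106.25 N.

106 N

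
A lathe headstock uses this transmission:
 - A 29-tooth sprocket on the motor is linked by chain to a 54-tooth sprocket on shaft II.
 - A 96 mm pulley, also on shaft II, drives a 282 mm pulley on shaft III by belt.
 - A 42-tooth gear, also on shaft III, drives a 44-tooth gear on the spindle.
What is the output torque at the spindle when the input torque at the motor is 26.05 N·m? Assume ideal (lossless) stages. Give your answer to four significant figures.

149.3 N·m

chain 54/29 = 1.8621 → τ = 26.05·1.8621 = 48.507 N·m
belt 282/96 = 2.9375 → τ = 48.507·2.9375 = 142.49 N·m
gear mesh 44/42 = 1.0476 → τ = 142.49·1.0476 = 149.27 N·m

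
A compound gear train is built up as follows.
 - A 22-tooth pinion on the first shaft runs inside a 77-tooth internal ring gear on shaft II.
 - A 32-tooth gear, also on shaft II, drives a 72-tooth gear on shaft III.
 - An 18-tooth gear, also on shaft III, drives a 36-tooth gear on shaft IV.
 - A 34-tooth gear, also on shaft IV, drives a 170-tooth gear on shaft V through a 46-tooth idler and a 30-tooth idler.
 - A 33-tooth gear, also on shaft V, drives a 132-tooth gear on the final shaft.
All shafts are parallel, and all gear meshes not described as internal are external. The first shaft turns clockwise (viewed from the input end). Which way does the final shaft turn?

clockwise

the first shaft → shaft II: internal mesh, same direction → CW.
shaft II → shaft III: external mesh, 1 reversal → CCW.
shaft III → shaft IV: external mesh, 1 reversal → CW.
shaft IV → shaft V: driver → idler → idler → driven is 3 external meshes, 3 reversals → CCW.
shaft V → the final shaft: external mesh, 1 reversal → CW.
6 reversals in total — an even number — so the final shaft turns the same way as the first shaft.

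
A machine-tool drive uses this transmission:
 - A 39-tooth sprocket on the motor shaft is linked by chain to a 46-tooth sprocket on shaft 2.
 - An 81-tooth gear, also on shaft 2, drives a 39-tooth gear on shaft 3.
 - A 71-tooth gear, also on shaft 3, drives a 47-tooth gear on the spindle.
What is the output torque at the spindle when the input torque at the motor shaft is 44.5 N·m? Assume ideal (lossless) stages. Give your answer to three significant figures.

16.7 N·m

chain 46/39 = 1.1795 → τ = 44.5·1.1795 = 52.487 N·m
gear mesh 39/81 = 0.48148 → τ = 52.487·0.48148 = 25.272 N·m
gear mesh 47/71 = 0.66197 → τ = 25.272·0.66197 = 16.729 N·m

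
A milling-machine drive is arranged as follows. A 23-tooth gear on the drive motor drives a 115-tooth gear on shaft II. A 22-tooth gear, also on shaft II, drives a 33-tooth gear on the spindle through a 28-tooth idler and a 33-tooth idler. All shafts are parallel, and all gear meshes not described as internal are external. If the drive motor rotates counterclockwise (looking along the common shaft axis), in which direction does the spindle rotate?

the drive motor → shaft II: external mesh, 1 reversal → CW.
shaft II → the spindle: driver → idler → idler → driven is 3 external meshes, 3 reversals → CCW.
4 reversals in total — an even number — so the spindle turns the same way as the drive motor.

counterclockwise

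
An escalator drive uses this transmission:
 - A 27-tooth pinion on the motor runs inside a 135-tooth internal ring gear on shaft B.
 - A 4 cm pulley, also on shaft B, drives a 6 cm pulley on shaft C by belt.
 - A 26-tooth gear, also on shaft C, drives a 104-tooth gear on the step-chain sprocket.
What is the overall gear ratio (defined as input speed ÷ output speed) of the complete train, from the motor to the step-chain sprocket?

Each stage contributes driven/driver: internal gear 135/27 = 5, belt 6/4 = 1.5, gear mesh 104/26 = 4.
Overall: 5 × 1.5 × 4 = 30.

30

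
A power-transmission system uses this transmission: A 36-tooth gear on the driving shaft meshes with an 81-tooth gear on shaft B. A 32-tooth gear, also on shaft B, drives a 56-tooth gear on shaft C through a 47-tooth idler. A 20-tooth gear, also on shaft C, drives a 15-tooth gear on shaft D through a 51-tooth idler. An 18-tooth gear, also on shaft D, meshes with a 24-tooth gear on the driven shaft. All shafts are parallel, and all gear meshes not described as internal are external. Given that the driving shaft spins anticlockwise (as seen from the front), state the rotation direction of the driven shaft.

the driving shaft → shaft B: external mesh, 1 reversal → CW.
shaft B → shaft C: driver → idler → driven is 2 external meshes, 2 reversals → CW.
shaft C → shaft D: driver → idler → driven is 2 external meshes, 2 reversals → CW.
shaft D → the driven shaft: external mesh, 1 reversal → CCW.
6 reversals in total — an even number — so the driven shaft turns the same way as the driving shaft.

anticlockwise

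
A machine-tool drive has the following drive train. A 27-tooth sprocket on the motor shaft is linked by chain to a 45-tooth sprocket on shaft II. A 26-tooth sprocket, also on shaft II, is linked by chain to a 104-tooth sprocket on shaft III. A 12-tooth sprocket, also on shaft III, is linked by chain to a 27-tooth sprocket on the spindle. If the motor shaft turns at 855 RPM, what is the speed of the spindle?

57 RPM

chain 45/27 = 1.6667 → 855/1.6667 = 513 RPM
chain 104/26 = 4 → 513/4 = 128.25 RPM
chain 27/12 = 2.25 → 128.25/2.25 = 57 RPM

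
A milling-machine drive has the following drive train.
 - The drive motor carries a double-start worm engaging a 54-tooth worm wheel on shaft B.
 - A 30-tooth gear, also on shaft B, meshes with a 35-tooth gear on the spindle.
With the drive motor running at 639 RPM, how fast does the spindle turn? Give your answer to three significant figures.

the drive motor → shaft B (worm, 54/2): 639 ÷ 27 = 23.667 RPM
shaft B → the spindle (gear mesh, 35/30): 23.667 ÷ 1.1667 = 20.286 RPM

20.3 RPM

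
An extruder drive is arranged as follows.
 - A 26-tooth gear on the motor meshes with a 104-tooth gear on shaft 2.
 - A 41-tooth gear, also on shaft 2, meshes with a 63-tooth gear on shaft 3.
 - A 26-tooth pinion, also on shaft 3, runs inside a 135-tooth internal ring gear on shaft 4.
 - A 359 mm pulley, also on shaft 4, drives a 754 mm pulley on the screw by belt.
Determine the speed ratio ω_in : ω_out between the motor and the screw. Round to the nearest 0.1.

Each stage contributes driven/driver: gear mesh 104/26 = 4, gear mesh 63/41 = 1.5366, internal gear 135/26 = 5.1923, belt 754/359 = 2.1003.
Overall: 4 × 1.5366 × 5.1923 × 2.1003 = 67.028.

67.0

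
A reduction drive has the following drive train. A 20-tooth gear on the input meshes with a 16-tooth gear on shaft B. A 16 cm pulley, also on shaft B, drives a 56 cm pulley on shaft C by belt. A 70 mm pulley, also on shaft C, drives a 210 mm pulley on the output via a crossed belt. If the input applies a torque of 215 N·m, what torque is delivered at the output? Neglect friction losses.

Gear mesh: ratio = 16/20 = 0.8; torque at shaft B = 215 × 0.8 = 172 N·m.
Belt: ratio = 56/16 = 3.5; torque at shaft C = 172 × 3.5 = 602 N·m.
Belt: ratio = 210/70 = 3; torque at the output = 602 × 3 = 1806 N·m.

1806 N·m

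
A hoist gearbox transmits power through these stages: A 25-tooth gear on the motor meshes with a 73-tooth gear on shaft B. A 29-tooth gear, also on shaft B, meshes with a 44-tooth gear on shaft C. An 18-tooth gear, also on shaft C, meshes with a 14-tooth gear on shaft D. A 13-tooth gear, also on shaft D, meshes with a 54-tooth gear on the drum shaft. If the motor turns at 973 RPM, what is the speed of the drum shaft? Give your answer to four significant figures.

the motor → shaft B (gear mesh, 73/25): 973 ÷ 2.92 = 333.22 RPM
shaft B → shaft C (gear mesh, 44/29): 333.22 ÷ 1.5172 = 219.62 RPM
shaft C → shaft D (gear mesh, 14/18): 219.62 ÷ 0.77778 = 282.37 RPM
shaft D → the drum shaft (gear mesh, 54/13): 282.37 ÷ 4.1538 = 67.978 RPM

67.98 RPM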